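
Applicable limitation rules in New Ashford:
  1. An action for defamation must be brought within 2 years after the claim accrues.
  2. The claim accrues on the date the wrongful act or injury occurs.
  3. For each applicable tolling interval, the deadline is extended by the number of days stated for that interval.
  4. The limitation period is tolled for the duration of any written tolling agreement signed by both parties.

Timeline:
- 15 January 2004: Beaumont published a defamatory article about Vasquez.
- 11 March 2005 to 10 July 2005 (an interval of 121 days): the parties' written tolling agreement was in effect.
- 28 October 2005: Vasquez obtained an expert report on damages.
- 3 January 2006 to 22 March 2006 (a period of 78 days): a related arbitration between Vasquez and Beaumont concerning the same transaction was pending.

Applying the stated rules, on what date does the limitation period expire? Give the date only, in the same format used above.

16 May 2006

The claim accrued on 15 January 2004, the date of the act.
The untolled deadline — 2 years after 15 January 2004 — is 15 January 2006.
The period was tolled for 121 days by the written tolling agreement (11 March 2005 to 10 July 2005), pushing the deadline to 16 May 2006.
No stated provision tolls the period for a pending arbitration, so the interval from 3 January 2006 to 22 March 2006 has no effect on the deadline.
The other events in the timeline have no effect on the limitation period under the stated rules.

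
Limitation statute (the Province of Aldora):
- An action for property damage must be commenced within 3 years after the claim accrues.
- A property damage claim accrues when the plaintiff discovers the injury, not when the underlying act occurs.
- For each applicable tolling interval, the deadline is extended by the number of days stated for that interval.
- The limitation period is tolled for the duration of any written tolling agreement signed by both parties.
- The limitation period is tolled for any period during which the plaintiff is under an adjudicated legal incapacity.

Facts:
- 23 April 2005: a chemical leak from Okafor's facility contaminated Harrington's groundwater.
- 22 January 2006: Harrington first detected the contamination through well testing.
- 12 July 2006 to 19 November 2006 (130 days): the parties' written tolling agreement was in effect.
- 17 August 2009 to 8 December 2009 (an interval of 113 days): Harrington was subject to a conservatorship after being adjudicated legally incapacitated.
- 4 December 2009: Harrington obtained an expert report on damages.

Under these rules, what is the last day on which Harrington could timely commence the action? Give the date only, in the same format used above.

1 June 2009

Accrual is tied to discovery, so the period began on 22 January 2006 rather than on 23 April 2005 when the act occurred.
The untolled deadline — 3 years after 22 January 2006 — is 22 January 2009.
The period was tolled for 130 days by the written tolling agreement (12 July 2006 to 19 November 2006), pushing the deadline to 1 June 2009.
The plaintiff's legal incapacity from 17 August 2009 to 8 December 2009 began after the period had already run on 1 June 2009, so it has no tolling effect.
None of the other events listed affects the running of the period under the stated rules.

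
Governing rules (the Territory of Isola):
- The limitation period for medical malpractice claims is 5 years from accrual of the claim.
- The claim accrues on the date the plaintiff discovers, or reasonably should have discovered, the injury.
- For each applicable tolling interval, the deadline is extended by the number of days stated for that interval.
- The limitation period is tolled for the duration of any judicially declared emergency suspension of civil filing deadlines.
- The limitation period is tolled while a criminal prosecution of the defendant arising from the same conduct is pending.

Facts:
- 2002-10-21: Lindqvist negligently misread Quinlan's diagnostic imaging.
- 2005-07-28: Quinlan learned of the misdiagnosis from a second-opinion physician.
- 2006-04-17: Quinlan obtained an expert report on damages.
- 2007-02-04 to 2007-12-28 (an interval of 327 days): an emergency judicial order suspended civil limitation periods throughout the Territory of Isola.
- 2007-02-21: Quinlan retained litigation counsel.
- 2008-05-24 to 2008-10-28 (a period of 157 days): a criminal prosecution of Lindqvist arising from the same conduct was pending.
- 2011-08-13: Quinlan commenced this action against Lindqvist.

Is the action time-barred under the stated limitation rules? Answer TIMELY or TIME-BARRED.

TIMELY

The claim did not accrue until Quinlan discovered the injury on 2005-07-28; the 2002-10-21 act date does not start the clock under the stated rule.
Adding the 5 years base period to 2005-07-28 gives a deadline of 2010-07-28, before any tolling.
The period was tolled for 327 days by the emergency suspension of filing deadlines (2007-02-04 to 2007-12-28), pushing the deadline to 2011-06-20.
Because the pending criminal prosecution ran from 2008-05-24 to 2008-10-28, the deadline is extended by 157 days to 2011-11-24.
Nothing else in the chronology tolls or restarts the period.
Quinlan filed on 2011-08-13, before the 2011-11-24 deadline, so the action is timely.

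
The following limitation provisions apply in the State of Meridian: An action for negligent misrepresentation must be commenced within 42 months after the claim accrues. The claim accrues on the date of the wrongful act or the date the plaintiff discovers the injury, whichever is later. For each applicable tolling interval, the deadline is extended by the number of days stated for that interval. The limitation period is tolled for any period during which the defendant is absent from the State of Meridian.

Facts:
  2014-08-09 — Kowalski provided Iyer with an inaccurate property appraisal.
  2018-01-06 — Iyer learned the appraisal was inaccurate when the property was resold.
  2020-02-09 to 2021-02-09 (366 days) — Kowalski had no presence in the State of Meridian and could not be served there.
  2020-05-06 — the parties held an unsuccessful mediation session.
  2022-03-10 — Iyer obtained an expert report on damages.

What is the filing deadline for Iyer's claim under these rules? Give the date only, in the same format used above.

2022-07-07

Taking the later of the act (2014-08-09) and discovery (2018-01-06), the claim accrued on 2018-01-06.
The untolled deadline — 42 months after 2018-01-06 — is 2021-07-06.
The period was tolled for 366 days by the defendant's absence from the jurisdiction (2020-02-09 to 2021-02-09), pushing the deadline to 2022-07-07.
Nothing else in the chronology tolls or restarts the period.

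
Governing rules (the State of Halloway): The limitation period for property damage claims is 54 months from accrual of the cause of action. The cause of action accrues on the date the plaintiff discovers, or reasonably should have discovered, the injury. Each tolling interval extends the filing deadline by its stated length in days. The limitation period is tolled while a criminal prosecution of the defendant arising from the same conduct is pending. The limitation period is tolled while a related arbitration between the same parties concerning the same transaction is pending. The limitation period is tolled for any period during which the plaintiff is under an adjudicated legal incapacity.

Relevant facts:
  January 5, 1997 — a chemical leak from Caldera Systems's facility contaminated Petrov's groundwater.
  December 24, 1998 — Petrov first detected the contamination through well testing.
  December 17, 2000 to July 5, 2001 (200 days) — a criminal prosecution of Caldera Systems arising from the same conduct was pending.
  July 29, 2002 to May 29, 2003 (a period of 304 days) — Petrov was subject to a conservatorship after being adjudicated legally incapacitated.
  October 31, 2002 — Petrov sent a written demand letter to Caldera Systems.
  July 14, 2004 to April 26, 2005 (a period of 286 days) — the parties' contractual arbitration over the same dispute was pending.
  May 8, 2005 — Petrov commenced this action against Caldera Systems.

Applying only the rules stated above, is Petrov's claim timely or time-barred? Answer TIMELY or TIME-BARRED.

Accrual is tied to discovery, so the period began on December 24, 1998 rather than on January 5, 1997 when the act occurred.
54 months from December 24, 1998 is June 24, 2003.
The pending criminal prosecution from December 17, 2000 to July 5, 2001 tolled the period for 200 days, extending the deadline to January 10, 2004.
The plaintiff's legal incapacity from July 29, 2002 to May 29, 2003 tolled the period for 304 days, extending the deadline to November 9, 2004.
The pending related arbitration from July 14, 2004 to April 26, 2005 tolled the period for 286 days, extending the deadline to August 22, 2005.
The other events in the timeline have no effect on the limitation period under the stated rules.
Filing on May 8, 2005 beat the August 22, 2005 deadline — the action is timely.

TIMELY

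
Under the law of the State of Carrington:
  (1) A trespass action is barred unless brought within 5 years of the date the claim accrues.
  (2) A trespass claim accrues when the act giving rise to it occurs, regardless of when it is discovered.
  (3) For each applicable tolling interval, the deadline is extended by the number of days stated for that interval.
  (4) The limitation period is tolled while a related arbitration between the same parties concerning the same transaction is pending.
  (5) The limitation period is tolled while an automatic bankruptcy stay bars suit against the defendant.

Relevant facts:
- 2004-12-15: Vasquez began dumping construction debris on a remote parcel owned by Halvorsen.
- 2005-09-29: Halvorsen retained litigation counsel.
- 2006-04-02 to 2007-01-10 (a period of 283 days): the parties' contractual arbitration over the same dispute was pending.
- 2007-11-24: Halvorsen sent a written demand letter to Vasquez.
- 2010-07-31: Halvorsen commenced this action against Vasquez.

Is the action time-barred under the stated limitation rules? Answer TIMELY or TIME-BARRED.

The limitation period began to run on 2004-12-15.
The untolled deadline — 5 years after 2004-12-15 — is 2009-12-15.
The pending related arbitration from 2006-04-02 to 2007-01-10 tolled the period for 283 days, extending the deadline to 2010-09-24.
The other events in the timeline have no effect on the limitation period under the stated rules.
Halvorsen filed on 2010-07-31, before the 2010-09-24 deadline, so the action is timely.

TIMELY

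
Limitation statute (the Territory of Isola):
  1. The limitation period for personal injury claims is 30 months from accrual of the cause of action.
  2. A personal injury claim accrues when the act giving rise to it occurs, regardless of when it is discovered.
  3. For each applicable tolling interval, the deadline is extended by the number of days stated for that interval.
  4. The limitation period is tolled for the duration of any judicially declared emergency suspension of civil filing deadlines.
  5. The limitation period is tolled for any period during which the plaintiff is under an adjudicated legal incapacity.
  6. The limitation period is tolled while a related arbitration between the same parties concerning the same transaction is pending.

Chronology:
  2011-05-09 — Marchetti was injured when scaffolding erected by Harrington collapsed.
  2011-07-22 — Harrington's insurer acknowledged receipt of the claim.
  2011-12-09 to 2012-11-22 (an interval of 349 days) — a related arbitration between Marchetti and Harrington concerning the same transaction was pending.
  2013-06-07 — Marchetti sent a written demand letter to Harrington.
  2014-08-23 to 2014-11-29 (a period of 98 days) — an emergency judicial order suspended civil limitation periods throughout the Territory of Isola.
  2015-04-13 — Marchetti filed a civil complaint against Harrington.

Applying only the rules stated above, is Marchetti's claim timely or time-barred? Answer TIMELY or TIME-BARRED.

The limitation period began to run on 2011-05-09.
30 months from 2011-05-09 is 2013-11-09.
The pending related arbitration from 2011-12-09 to 2012-11-22 tolled the period for 349 days, extending the deadline to 2014-10-24.
Because the emergency suspension of filing deadlines ran from 2014-08-23 to 2014-11-29, the deadline is extended by 98 days to 2015-01-30.
Nothing else in the chronology tolls or restarts the period.
Marchetti filed on 2015-04-13, after the 2015-01-30 deadline, so the action is time-barred.

TIME-BARRED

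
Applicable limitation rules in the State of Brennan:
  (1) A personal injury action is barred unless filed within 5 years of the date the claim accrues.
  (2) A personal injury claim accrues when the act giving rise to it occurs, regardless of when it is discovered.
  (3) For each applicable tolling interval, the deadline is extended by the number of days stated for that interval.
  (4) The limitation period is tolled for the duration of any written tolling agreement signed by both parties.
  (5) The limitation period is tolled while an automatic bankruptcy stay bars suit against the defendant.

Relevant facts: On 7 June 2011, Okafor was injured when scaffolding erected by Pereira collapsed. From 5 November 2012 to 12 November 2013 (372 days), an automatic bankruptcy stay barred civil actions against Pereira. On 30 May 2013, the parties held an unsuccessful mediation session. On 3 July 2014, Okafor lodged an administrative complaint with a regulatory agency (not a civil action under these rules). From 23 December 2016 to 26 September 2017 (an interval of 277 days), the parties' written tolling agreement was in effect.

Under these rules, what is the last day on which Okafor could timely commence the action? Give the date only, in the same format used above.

The claim accrued on 7 June 2011, when the wrongful act occurred.
Adding the 5 years base period to 7 June 2011 gives a deadline of 7 June 2016, before any tolling.
Because the automatic bankruptcy stay ran from 5 November 2012 to 12 November 2013, the deadline is extended by 372 days to 14 June 2017.
The written tolling agreement from 23 December 2016 to 26 September 2017 tolled the period for 277 days, extending the deadline to 18 March 2018.
The other events in the timeline have no effect on the limitation period under the stated rules.

18 March 2018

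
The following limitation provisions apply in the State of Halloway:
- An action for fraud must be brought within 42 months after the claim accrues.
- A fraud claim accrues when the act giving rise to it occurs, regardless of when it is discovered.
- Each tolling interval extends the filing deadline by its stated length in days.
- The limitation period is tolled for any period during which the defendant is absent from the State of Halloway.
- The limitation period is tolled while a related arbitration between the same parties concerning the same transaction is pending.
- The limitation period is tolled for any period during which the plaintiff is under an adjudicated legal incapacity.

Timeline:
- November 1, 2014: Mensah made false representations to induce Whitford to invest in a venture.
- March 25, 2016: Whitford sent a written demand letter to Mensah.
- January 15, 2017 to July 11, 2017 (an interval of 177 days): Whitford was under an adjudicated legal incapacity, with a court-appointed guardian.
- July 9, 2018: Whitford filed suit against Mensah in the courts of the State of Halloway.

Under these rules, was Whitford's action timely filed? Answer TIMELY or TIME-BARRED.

The limitation period began to run on November 1, 2014.
Adding the 42 months base period to November 1, 2014 gives a deadline of May 1, 2018, before any tolling.
The plaintiff's legal incapacity from January 15, 2017 to July 11, 2017 tolled the period for 177 days, extending the deadline to October 25, 2018.
None of the other events listed affects the running of the period under the stated rules.
The July 9, 2018 filing precedes the October 25, 2018 deadline; the claim is timely.

TIMELY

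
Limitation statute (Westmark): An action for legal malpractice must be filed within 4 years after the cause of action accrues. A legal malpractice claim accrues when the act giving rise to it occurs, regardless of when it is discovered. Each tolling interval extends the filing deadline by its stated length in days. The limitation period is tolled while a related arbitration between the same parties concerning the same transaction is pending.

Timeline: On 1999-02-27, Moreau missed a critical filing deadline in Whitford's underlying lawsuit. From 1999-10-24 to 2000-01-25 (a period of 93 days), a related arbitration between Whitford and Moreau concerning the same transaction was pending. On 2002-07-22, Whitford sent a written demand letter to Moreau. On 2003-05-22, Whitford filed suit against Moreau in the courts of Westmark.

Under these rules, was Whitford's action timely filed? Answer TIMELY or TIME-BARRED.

The claim accrued on 1999-02-27, when the wrongful act occurred.
The untolled deadline — 4 years after 1999-02-27 — is 2003-02-27.
The period was tolled for 93 days by the pending related arbitration (1999-10-24 to 2000-01-25), pushing the deadline to 2003-05-31.
The other events in the timeline have no effect on the limitation period under the stated rules.
Filing on 2003-05-22 beat the 2003-05-31 deadline — the action is timely.

TIMELY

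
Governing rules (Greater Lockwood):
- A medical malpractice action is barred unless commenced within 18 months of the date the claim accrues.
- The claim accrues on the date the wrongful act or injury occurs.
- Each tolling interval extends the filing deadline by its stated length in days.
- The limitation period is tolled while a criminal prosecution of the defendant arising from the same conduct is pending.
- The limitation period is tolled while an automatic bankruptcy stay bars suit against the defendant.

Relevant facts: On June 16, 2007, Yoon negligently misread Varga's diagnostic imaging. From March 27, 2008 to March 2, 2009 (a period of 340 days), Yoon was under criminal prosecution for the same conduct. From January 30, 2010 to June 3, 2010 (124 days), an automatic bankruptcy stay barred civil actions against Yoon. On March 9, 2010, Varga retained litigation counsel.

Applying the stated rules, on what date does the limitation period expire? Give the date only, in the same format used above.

November 21, 2009

The limitation period began to run on June 16, 2007.
The untolled deadline — 18 months after June 16, 2007 — is December 16, 2008.
Because the pending criminal prosecution ran from March 27, 2008 to March 2, 2009, the deadline is extended by 340 days to November 21, 2009.
By the time the automatic bankruptcy stay began on January 30, 2010, the limitation period had already expired on November 21, 2009; that interval cannot revive it.
Nothing else in the chronology tolls or restarts the period.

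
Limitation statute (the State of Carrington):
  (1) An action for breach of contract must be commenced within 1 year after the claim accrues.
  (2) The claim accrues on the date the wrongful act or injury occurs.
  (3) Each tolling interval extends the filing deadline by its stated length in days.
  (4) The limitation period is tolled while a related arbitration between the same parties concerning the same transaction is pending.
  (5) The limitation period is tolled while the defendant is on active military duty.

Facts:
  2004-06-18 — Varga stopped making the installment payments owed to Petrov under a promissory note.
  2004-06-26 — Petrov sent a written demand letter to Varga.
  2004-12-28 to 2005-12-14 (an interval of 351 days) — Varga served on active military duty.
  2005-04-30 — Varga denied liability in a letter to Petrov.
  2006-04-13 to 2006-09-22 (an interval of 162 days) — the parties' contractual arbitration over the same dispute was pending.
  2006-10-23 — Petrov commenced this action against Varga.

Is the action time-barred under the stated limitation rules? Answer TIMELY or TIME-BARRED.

TIMELY

The claim accrued on 2004-06-18, the date of the act.
Adding the 1 year base period to 2004-06-18 gives a deadline of 2005-06-18, before any tolling.
Because the defendant's active military service ran from 2004-12-28 to 2005-12-14, the deadline is extended by 351 days to 2006-06-04.
The pending related arbitration from 2006-04-13 to 2006-09-22 tolled the period for 162 days, extending the deadline to 2006-11-13.
Nothing else in the chronology tolls or restarts the period.
Petrov filed on 2006-10-23, before the 2006-11-13 deadline, so the action is timely.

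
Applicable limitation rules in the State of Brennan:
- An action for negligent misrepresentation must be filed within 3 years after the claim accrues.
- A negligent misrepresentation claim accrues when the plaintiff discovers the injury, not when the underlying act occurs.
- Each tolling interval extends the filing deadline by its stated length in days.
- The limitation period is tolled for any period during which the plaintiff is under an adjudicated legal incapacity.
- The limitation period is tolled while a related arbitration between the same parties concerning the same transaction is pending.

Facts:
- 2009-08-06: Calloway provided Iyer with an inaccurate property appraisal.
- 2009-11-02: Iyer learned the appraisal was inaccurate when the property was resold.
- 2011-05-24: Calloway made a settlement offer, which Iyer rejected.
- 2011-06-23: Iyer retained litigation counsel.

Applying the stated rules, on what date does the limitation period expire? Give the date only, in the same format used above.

2012-11-02

The claim did not accrue until Iyer discovered the injury on 2009-11-02; the 2009-08-06 act date does not start the clock under the stated rule.
The untolled deadline — 3 years after 2009-11-02 — is 2012-11-02.
None of the other events listed affects the running of the period under the stated rules.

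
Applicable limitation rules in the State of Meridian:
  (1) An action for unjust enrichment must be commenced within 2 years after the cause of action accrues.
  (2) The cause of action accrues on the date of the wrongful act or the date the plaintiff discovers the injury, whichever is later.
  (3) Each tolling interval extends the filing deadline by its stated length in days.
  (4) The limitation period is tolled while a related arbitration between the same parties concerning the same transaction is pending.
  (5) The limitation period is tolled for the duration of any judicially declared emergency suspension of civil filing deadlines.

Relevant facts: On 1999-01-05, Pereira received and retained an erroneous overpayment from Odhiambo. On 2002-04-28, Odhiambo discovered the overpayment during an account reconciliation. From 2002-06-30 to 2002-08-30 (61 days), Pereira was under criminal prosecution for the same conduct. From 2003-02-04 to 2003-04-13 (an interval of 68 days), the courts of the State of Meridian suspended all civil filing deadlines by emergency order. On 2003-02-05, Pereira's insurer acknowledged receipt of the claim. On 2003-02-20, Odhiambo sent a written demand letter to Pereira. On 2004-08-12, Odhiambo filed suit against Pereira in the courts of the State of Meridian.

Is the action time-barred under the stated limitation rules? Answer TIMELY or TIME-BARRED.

Taking the later of the act (1999-01-05) and discovery (2002-04-28), the claim accrued on 2002-04-28.
2 years from 2002-04-28 is 2004-04-28.
The emergency suspension of filing deadlines from 2003-02-04 to 2003-04-13 tolled the period for 68 days, extending the deadline to 2004-07-05.
No stated provision tolls the period for a criminal prosecution, so the interval from 2002-06-30 to 2002-08-30 has no effect on the deadline.
The other events in the timeline have no effect on the limitation period under the stated rules.
Odhiambo filed on 2004-08-12, after the 2004-07-05 deadline, so the action is time-barred.

TIME-BARRED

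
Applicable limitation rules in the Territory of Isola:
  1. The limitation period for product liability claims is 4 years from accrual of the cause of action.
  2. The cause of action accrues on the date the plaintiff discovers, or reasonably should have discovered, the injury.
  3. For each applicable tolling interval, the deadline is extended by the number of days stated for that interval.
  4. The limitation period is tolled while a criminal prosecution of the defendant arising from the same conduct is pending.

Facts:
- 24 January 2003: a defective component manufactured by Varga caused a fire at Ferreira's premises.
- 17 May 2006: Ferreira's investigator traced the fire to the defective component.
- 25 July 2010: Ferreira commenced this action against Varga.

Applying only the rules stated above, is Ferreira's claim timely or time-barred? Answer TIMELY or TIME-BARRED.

Accrual is tied to discovery, so the period began on 17 May 2006 rather than on 24 January 2003 when the act occurred.
Adding the 4 years base period to 17 May 2006 gives a deadline of 17 May 2010, before any tolling.
Ferreira filed on 25 July 2010, after the 17 May 2010 deadline, so the action is time-barred.

TIME-BARRED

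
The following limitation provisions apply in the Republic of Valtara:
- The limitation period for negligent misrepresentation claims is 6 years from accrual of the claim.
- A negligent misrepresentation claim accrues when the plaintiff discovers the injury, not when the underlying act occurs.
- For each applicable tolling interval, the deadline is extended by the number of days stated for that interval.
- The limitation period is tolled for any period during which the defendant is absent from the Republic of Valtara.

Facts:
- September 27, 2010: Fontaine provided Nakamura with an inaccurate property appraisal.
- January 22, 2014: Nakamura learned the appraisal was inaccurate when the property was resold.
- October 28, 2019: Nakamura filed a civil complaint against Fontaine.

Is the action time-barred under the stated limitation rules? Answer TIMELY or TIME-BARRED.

TIMELY

Under the discovery rule, the claim accrued on January 22, 2014, when Nakamura discovered the injury — not on the September 27, 2010 date of the underlying act.
The untolled deadline — 6 years after January 22, 2014 — is January 22, 2020.
The October 28, 2019 filing precedes the January 22, 2020 deadline; the claim is timely.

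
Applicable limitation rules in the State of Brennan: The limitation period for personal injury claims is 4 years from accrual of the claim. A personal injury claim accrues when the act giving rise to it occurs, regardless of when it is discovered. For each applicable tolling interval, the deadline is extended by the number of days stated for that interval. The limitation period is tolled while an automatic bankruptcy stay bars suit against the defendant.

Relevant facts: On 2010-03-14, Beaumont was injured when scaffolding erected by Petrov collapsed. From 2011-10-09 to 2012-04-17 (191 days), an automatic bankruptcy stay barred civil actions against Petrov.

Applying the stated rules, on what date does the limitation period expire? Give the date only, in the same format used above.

The claim accrued on 2010-03-14, when the wrongful act occurred.
4 years from 2010-03-14 is 2014-03-14.
The period was tolled for 191 days by the automatic bankruptcy stay (2011-10-09 to 2012-04-17), pushing the deadline to 2014-09-21.

2014-09-21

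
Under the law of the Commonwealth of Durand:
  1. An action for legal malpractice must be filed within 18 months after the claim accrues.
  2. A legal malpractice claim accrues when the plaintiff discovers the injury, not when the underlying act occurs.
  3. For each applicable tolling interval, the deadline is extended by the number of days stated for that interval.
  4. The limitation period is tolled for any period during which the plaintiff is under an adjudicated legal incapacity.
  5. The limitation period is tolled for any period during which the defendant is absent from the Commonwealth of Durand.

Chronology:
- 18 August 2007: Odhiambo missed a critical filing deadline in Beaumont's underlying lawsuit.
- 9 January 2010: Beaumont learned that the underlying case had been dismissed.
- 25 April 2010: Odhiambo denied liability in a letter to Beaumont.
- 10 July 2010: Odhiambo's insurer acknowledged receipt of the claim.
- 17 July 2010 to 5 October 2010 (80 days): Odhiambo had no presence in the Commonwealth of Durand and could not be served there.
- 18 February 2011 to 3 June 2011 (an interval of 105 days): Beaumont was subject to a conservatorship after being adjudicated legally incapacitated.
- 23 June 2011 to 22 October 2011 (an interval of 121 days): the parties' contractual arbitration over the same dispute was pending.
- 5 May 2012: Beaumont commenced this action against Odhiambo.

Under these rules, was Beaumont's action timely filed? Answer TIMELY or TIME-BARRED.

TIME-BARRED

Accrual is tied to discovery, so the period began on 9 January 2010 rather than on 18 August 2007 when the act occurred.
The untolled deadline — 18 months after 9 January 2010 — is 9 July 2011.
The defendant's absence from the jurisdiction from 17 July 2010 to 5 October 2010 tolled the period for 80 days, extending the deadline to 27 September 2011.
The plaintiff's legal incapacity from 18 February 2011 to 3 June 2011 tolled the period for 105 days, extending the deadline to 10 January 2012.
Although a pending arbitration ran from 23 June 2011 to 22 October 2011, the stated rules do not make that a tolling event, so it is disregarded.
None of the other events listed affects the running of the period under the stated rules.
Filing on 5 May 2012 missed the 10 January 2012 deadline — the action is time-barred.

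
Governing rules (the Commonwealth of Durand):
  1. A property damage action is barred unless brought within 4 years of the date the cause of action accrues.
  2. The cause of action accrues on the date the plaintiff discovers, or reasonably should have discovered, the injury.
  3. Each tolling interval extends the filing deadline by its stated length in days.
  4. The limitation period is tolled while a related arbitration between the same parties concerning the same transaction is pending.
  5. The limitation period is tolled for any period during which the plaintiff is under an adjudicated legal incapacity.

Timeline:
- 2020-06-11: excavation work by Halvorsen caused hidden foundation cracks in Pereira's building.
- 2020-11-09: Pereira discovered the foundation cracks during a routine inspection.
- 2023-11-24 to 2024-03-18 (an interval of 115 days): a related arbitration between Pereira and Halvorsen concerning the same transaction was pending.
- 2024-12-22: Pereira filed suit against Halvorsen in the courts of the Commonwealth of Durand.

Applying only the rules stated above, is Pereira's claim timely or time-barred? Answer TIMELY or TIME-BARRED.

TIMELY

Accrual is tied to discovery, so the period began on 2020-11-09 rather than on 2020-06-11 when the act occurred.
4 years from 2020-11-09 is 2024-11-09.
The period was tolled for 115 days by the pending related arbitration (2023-11-24 to 2024-03-18), pushing the deadline to 2025-03-04.
The 2024-12-22 filing precedes the 2025-03-04 deadline; the claim is timely.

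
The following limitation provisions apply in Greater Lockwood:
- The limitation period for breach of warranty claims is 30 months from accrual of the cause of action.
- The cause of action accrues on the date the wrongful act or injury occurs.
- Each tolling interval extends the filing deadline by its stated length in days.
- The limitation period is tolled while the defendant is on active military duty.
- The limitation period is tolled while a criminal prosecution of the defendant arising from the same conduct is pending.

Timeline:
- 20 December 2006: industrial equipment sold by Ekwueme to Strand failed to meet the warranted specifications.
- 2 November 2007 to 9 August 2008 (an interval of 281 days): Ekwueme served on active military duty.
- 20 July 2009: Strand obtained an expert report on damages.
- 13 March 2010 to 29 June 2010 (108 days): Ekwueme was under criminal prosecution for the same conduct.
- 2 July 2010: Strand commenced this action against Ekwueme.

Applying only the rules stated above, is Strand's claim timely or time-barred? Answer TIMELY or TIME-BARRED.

TIMELY

The claim accrued on 20 December 2006, when the wrongful act occurred.
The untolled deadline — 30 months after 20 December 2006 — is 20 June 2009.
Because the defendant's active military service ran from 2 November 2007 to 9 August 2008, the deadline is extended by 281 days to 28 March 2010.
Because the pending criminal prosecution ran from 13 March 2010 to 29 June 2010, the deadline is extended by 108 days to 14 July 2010.
Nothing else in the chronology tolls or restarts the period.
Filing on 2 July 2010 beat the 14 July 2010 deadline — the action is timely.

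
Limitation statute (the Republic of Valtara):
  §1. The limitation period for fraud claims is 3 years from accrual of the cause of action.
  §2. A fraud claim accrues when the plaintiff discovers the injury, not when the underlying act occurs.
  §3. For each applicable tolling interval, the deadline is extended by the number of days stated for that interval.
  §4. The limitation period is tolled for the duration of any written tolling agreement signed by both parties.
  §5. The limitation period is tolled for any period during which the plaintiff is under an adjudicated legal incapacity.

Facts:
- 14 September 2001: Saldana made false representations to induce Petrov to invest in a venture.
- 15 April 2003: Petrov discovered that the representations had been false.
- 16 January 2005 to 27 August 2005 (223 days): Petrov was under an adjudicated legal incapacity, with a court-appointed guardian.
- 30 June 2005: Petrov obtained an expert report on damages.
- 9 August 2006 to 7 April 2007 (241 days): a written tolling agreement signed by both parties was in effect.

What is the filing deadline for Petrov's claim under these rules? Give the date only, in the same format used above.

Accrual is tied to discovery, so the period began on 15 April 2003 rather than on 14 September 2001 when the act occurred.
3 years from 15 April 2003 is 15 April 2006.
Because the plaintiff's legal incapacity ran from 16 January 2005 to 27 August 2005, the deadline is extended by 223 days to 24 November 2006.
Because the written tolling agreement ran from 9 August 2006 to 7 April 2007, the deadline is extended by 241 days to 23 July 2007.
Nothing else in the chronology tolls or restarts the period.

23 July 2007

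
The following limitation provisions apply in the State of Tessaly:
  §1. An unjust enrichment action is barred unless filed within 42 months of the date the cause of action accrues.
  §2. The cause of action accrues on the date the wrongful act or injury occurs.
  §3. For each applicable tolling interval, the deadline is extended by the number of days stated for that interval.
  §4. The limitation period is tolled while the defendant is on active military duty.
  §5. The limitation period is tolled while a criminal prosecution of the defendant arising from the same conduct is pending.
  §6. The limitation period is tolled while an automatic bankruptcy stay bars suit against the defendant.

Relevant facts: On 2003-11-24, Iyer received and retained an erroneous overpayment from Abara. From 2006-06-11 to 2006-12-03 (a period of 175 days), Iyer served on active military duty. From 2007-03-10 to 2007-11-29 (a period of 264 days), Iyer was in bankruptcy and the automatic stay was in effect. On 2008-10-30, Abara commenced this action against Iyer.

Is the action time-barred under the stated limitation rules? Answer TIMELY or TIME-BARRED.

TIME-BARRED

The limitation period began to run on 2003-11-24.
The untolled deadline — 42 months after 2003-11-24 — is 2007-05-24.
Because the defendant's active military service ran from 2006-06-11 to 2006-12-03, the deadline is extended by 175 days to 2007-11-15.
Because the automatic bankruptcy stay ran from 2007-03-10 to 2007-11-29, the deadline is extended by 264 days to 2008-08-05.
Abara filed on 2008-10-30, after the 2008-08-05 deadline, so the action is time-barred.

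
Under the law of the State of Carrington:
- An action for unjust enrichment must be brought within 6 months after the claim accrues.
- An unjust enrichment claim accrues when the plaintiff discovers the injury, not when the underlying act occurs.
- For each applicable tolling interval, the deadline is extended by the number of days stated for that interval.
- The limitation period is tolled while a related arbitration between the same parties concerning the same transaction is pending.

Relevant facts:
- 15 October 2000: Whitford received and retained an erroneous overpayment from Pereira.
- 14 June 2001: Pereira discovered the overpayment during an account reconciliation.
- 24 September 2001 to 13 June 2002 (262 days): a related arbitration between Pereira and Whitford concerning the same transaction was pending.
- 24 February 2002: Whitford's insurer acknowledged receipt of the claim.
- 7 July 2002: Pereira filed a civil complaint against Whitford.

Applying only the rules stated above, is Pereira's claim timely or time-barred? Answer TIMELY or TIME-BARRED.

TIMELY

Under the discovery rule, the claim accrued on 14 June 2001, when Pereira discovered the injury — not on the 15 October 2000 date of the underlying act.
The untolled deadline — 6 months after 14 June 2001 — is 14 December 2001.
The pending related arbitration from 24 September 2001 to 13 June 2002 tolled the period for 262 days, extending the deadline to 2 September 2002.
Nothing else in the chronology tolls or restarts the period.
The 7 July 2002 filing precedes the 2 September 2002 deadline; the claim is timely.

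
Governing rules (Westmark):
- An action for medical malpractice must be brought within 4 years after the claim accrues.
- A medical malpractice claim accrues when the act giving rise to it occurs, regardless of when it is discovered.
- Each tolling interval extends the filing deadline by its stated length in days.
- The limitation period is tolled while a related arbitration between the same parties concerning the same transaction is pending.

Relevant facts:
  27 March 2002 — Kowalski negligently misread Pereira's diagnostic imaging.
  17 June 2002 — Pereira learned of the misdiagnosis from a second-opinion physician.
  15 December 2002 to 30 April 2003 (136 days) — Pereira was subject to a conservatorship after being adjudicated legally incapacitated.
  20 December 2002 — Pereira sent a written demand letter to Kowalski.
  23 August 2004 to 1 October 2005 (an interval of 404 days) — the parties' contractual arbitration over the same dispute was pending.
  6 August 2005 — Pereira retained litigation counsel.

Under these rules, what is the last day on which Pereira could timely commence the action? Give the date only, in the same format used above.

5 May 2007

Accrual is governed by the date of the act, so the period began to run on 27 March 2002; the later discovery on 17 June 2002 is irrelevant under the stated rule.
Adding the 4 years base period to 27 March 2002 gives a deadline of 27 March 2006, before any tolling.
The period was tolled for 404 days by the pending related arbitration (23 August 2004 to 1 October 2005), pushing the deadline to 5 May 2007.
Although the plaintiff's incapacity ran from 15 December 2002 to 30 April 2003, the stated rules do not make that a tolling event, so it is disregarded.
None of the other events listed affects the running of the period under the stated rules.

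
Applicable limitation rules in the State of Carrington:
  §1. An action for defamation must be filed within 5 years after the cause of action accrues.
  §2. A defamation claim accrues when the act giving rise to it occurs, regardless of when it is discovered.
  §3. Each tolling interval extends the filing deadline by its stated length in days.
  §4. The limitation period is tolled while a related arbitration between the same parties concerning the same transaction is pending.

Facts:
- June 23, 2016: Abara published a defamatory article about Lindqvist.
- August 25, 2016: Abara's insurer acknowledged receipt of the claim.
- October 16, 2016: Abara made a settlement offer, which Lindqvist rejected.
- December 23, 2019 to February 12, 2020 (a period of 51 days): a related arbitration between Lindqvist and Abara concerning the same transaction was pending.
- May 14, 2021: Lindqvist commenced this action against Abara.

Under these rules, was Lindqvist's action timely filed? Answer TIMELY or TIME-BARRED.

TIMELY

The claim accrued on June 23, 2016, when the wrongful act occurred.
The untolled deadline — 5 years after June 23, 2016 — is June 23, 2021.
The period was tolled for 51 days by the pending related arbitration (December 23, 2019 to February 12, 2020), pushing the deadline to August 13, 2021.
None of the other events listed affects the running of the period under the stated rules.
The May 14, 2021 filing precedes the August 13, 2021 deadline; the claim is timely.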